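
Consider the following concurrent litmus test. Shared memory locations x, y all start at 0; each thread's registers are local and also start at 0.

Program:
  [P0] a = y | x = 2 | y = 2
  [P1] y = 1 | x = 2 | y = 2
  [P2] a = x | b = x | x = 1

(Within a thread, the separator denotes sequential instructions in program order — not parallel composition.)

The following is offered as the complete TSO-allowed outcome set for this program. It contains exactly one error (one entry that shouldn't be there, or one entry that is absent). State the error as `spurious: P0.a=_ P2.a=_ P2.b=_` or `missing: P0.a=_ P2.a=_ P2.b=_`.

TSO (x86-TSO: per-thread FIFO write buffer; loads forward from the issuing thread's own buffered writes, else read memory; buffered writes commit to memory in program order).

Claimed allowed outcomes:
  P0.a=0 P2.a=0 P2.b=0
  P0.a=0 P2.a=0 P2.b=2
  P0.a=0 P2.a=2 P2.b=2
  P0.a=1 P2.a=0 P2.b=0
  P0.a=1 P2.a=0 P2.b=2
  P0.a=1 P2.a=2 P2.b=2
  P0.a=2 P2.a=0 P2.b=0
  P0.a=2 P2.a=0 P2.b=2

outcome vector order: (P0.a,P2.a,P2.b)
[TSO] allowed = {(0,0,0), (0,0,2), (0,2,2), (1,0,0), (1,0,2), (1,2,2), (2,0,0), (2,0,2), (2,2,2)}
TSO∖claimed = {(2,2,2)}

missing: P0.a=2 P2.a=2 P2.b=2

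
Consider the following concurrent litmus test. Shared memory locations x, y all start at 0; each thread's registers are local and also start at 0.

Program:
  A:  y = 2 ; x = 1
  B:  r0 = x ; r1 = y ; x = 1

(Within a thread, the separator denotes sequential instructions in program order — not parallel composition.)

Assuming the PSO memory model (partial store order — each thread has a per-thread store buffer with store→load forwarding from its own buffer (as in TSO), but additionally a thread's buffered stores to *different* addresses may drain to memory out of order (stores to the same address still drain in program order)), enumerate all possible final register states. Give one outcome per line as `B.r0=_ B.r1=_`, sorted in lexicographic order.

outcome vector order: (B.r0,B.r1)
|PSO outcomes| = 4

B.r0=0 B.r1=0
B.r0=0 B.r1=2
B.r0=1 B.r1=0
B.r0=1 B.r1=2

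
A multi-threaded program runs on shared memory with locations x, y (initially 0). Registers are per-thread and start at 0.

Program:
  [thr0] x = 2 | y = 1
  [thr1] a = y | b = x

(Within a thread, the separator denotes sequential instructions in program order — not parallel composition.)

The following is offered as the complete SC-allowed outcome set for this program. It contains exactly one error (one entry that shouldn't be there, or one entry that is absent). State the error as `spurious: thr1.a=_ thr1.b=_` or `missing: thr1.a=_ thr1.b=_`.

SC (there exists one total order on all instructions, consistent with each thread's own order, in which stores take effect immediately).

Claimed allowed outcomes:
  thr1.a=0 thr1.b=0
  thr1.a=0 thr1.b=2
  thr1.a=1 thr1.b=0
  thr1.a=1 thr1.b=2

spurious: thr1.a=1 thr1.b=0

outcome vector order: (thr1.a,thr1.b)
SC: 3 outcomes — {0/0 0/2 1/2}
claimed∖SC = {1/0}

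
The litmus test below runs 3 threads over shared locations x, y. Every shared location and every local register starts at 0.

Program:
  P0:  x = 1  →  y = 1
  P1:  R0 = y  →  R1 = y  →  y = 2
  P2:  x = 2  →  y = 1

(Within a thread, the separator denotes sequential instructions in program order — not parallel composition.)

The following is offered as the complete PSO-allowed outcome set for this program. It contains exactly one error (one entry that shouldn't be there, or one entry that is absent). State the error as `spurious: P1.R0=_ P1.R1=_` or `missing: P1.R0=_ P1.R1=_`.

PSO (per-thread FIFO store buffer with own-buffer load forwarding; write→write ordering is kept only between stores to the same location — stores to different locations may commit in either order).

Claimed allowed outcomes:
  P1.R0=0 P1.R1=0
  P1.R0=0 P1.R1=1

missing: P1.R0=1 P1.R1=1

outcome vector order: (P1.R0,P1.R1)
PSO (3): (0,0); (0,1); (1,1)
PSO∖claimed = {(1,1)}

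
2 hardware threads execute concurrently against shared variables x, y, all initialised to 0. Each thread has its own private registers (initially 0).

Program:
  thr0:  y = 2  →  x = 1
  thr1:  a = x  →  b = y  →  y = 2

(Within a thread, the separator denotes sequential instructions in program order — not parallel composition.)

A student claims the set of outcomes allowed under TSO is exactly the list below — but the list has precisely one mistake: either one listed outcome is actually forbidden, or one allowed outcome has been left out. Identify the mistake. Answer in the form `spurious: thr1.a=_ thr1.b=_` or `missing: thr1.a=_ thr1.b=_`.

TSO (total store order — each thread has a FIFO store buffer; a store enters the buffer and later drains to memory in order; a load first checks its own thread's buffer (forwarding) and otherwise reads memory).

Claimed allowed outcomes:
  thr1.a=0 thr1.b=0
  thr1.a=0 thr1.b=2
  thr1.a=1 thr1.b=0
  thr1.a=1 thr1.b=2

outcome vector order: (thr1.a,thr1.b)
under TSO → 0/0, 0/2, 1/2
claimed∖TSO = {1/0}

spurious: thr1.a=1 thr1.b=0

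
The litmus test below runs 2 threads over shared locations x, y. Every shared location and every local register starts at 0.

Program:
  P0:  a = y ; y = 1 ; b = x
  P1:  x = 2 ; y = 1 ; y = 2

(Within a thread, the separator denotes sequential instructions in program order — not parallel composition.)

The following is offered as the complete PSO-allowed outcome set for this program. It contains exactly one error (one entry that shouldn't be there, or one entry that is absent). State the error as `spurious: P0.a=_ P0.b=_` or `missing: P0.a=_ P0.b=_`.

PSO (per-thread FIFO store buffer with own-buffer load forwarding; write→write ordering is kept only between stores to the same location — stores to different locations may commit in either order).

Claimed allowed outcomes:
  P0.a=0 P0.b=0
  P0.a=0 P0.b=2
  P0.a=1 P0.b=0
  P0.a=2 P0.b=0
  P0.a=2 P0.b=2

missing: P0.a=1 P0.b=2

outcome vector order: (P0.a,P0.b)
[PSO] allowed = {0/0 0/2 1/0 1/2 2/0 2/2}
PSO∖claimed = {1/2}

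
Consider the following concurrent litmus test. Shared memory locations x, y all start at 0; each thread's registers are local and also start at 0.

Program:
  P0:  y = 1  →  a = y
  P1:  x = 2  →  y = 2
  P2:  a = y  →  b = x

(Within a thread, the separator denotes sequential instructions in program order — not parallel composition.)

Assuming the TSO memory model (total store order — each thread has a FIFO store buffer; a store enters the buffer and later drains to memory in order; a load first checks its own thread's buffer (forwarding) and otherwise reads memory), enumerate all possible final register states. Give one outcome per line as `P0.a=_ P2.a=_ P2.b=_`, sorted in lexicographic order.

P0.a=1 P2.a=0 P2.b=0
P0.a=1 P2.a=0 P2.b=2
P0.a=1 P2.a=1 P2.b=0
P0.a=1 P2.a=1 P2.b=2
P0.a=1 P2.a=2 P2.b=2
P0.a=2 P2.a=0 P2.b=0
P0.a=2 P2.a=0 P2.b=2
P0.a=2 P2.a=1 P2.b=0
P0.a=2 P2.a=1 P2.b=2
P0.a=2 P2.a=2 P2.b=2

outcome vector order: (P0.a,P2.a,P2.b)
|TSO outcomes| = 10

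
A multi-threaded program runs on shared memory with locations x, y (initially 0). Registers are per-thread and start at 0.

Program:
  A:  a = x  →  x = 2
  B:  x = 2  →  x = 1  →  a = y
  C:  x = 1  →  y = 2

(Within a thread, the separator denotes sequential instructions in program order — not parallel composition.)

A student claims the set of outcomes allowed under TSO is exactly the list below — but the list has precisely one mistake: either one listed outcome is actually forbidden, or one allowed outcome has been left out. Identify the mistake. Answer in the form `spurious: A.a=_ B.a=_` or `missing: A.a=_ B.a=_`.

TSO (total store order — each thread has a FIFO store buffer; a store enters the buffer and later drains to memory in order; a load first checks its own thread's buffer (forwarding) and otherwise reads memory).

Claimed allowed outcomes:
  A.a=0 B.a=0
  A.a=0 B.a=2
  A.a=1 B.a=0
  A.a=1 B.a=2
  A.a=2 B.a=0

outcome vector order: (A.a,B.a)
[TSO] allowed = {0/0, 0/2, 1/0, 1/2, 2/0, 2/2}
TSO∖claimed = {2/2}

missing: A.a=2 B.a=2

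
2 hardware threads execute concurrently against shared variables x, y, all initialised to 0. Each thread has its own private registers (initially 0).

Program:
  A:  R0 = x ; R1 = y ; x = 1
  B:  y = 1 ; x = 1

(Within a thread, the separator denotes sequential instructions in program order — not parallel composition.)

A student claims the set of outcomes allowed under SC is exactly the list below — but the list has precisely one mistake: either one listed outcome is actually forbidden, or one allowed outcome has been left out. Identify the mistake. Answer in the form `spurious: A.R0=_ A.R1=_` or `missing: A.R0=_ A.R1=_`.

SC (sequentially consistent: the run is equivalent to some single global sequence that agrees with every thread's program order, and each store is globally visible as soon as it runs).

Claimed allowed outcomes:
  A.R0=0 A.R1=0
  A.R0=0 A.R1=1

outcome vector order: (A.R0,A.R1)
[SC] allowed = {0/0 0/1 1/1}
SC∖claimed = {1/1}

missing: A.R0=1 A.R1=1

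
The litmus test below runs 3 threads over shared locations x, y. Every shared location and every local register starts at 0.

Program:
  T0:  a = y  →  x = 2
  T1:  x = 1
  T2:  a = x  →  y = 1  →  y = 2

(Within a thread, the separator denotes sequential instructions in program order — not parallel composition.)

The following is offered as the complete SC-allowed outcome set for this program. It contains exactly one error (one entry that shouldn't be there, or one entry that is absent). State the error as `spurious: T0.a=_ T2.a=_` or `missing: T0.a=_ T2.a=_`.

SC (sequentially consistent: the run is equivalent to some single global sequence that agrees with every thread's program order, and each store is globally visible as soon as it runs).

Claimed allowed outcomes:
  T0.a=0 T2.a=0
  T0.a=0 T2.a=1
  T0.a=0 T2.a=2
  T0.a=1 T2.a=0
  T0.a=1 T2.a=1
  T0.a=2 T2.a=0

outcome vector order: (T0.a,T2.a)
SC: 7 outcomes — {00, 01, 02, 10, 11, 20, 21}
SC∖claimed = {21}

missing: T0.a=2 T2.a=1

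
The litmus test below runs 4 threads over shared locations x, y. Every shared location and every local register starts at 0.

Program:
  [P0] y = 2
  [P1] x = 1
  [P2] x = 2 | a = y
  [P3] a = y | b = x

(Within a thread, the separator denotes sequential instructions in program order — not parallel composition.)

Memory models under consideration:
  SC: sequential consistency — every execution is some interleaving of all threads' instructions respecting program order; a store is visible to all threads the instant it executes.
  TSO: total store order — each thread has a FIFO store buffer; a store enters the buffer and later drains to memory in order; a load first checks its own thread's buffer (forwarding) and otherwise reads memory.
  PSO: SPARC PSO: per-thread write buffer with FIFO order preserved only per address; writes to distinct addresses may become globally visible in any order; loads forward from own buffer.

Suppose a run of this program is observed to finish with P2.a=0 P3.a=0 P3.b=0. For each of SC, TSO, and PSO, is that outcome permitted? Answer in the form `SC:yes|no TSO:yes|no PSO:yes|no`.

SC:yes TSO:yes PSO:yes

outcome vector order: (P2.a,P3.a,P3.b)
SC (11): (0,0,0); (0,0,1); (0,0,2); (0,2,1); (0,2,2); (2,0,0); (2,0,1); (2,0,2); (2,2,0); (2,2,1); (2,2,2)
TSO (12): (0,0,0); (0,0,1); (0,0,2); (0,2,0); (0,2,1); (0,2,2); (2,0,0); (2,0,1); (2,0,2); (2,2,0); (2,2,1); (2,2,2)
PSO (12): (0,0,0); (0,0,1); (0,0,2); (0,2,0); (0,2,1); (0,2,2); (2,0,0); (2,0,1); (2,0,2); (2,2,0); (2,2,1); (2,2,2)
target (0,0,0) ∈ {SC,TSO,PSO}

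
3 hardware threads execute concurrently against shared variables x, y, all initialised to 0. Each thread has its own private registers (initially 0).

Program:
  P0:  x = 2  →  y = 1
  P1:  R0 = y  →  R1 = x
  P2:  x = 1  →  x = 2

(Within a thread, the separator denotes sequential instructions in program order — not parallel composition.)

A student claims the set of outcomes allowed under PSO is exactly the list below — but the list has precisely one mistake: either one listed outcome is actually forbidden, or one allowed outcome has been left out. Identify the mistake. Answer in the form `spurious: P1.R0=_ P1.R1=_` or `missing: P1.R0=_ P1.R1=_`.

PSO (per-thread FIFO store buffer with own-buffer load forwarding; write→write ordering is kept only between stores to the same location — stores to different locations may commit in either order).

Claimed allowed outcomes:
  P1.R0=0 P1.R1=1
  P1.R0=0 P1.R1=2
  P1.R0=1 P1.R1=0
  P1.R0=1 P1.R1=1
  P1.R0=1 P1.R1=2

missing: P1.R0=0 P1.R1=0

outcome vector order: (P1.R0,P1.R1)
PSO (6): (0,0) (0,1) (0,2) (1,0) (1,1) (1,2)
PSO∖claimed = {(0,0)}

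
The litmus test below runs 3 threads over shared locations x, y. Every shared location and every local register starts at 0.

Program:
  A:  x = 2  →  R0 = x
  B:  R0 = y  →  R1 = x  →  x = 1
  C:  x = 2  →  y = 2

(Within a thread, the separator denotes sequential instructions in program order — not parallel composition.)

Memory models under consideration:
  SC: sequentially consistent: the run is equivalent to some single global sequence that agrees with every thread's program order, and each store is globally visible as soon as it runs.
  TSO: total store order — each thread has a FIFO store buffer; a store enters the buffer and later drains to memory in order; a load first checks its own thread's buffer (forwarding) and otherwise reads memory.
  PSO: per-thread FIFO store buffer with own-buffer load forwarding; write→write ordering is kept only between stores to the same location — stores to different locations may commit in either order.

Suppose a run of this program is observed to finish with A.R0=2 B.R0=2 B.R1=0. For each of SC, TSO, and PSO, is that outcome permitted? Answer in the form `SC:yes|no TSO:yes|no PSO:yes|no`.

SC:no TSO:no PSO:yes

outcome vector order: (A.R0,B.R0,B.R1)
under SC → (1,0,0); (1,0,2); (1,2,2); (2,0,0); (2,0,2); (2,2,2)
under TSO → (1,0,0); (1,0,2); (1,2,2); (2,0,0); (2,0,2); (2,2,2)
under PSO → (1,0,0); (1,0,2); (1,2,0); (1,2,2); (2,0,0); (2,0,2); (2,2,0); (2,2,2)
target (2,2,0) ∈ {PSO}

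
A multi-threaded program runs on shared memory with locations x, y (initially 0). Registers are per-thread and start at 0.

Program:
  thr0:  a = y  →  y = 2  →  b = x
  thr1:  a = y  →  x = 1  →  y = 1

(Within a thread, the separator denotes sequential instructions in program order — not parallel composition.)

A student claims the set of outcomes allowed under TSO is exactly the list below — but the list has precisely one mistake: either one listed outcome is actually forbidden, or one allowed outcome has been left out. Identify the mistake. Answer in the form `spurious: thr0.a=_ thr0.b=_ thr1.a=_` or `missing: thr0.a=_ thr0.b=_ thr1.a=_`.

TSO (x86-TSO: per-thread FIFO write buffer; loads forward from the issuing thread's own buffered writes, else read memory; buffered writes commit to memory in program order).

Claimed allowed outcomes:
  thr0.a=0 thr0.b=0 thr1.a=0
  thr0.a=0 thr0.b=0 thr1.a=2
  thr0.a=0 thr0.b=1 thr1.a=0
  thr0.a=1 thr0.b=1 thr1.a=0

missing: thr0.a=0 thr0.b=1 thr1.a=2

outcome vector order: (thr0.a,thr0.b,thr1.a)
TSO (5): 0/0/0 0/0/2 0/1/0 0/1/2 1/1/0
TSO∖claimed = {0/1/2}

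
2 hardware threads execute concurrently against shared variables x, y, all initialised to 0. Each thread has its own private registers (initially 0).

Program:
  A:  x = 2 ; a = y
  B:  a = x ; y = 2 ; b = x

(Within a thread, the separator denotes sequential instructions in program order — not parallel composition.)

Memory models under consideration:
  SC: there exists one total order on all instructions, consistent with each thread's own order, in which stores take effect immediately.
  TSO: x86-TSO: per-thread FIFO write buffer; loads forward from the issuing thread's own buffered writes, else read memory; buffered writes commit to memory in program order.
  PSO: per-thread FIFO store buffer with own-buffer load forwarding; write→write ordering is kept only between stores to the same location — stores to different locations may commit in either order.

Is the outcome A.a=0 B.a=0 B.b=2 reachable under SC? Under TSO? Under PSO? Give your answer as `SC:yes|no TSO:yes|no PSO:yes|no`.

SC:yes TSO:yes PSO:yes

outcome vector order: (A.a,B.a,B.b)
SC (5): 0/0/2 0/2/2 2/0/0 2/0/2 2/2/2
TSO (6): 0/0/0 0/0/2 0/2/2 2/0/0 2/0/2 2/2/2
PSO (6): 0/0/0 0/0/2 0/2/2 2/0/0 2/0/2 2/2/2
target 0/0/2 ∈ {SC,TSO,PSO}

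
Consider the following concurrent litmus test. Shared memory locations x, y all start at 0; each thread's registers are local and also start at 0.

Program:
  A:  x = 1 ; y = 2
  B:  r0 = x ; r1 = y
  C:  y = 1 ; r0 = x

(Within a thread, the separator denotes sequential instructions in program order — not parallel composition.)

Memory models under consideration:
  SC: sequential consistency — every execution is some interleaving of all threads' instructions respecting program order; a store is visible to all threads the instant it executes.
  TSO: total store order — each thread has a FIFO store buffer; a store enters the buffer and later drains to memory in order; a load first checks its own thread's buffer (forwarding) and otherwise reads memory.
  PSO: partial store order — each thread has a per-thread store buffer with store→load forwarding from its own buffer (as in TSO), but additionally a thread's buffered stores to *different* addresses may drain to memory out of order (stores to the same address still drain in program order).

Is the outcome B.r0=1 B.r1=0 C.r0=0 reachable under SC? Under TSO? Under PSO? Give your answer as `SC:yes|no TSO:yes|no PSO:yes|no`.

outcome vector order: (B.r0,B.r1,C.r0)
SC: 11 outcomes — {(0,0,0); (0,0,1); (0,1,0); (0,1,1); (0,2,0); (0,2,1); (1,0,1); (1,1,0); (1,1,1); (1,2,0); (1,2,1)}
TSO: 12 outcomes — {(0,0,0); (0,0,1); (0,1,0); (0,1,1); (0,2,0); (0,2,1); (1,0,0); (1,0,1); (1,1,0); (1,1,1); (1,2,0); (1,2,1)}
PSO: 12 outcomes — {(0,0,0); (0,0,1); (0,1,0); (0,1,1); (0,2,0); (0,2,1); (1,0,0); (1,0,1); (1,1,0); (1,1,1); (1,2,0); (1,2,1)}
target (1,0,0) ∈ {TSO,PSO}

SC:no TSO:yes PSO:yes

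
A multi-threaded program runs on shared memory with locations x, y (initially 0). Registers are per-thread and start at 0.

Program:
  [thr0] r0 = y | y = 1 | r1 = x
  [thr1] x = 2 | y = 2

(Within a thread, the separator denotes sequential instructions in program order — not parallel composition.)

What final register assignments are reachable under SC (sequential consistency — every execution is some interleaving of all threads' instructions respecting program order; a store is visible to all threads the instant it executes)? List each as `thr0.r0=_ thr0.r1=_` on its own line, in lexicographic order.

thr0.r0=0 thr0.r1=0
thr0.r0=0 thr0.r1=2
thr0.r0=2 thr0.r1=2

outcome vector order: (thr0.r0,thr0.r1)
|SC outcomes| = 3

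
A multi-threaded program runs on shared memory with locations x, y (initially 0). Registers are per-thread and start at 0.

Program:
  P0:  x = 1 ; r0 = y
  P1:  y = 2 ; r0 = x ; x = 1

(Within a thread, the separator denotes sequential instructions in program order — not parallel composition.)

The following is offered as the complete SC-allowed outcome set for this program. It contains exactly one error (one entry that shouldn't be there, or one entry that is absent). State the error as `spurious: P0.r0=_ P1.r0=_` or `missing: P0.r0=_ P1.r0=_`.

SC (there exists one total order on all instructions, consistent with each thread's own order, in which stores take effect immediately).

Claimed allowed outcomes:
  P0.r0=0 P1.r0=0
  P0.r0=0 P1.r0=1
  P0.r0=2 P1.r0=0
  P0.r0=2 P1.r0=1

outcome vector order: (P0.r0,P1.r0)
SC (3): <0 1>, <2 0>, <2 1>
claimed∖SC = {<0 0>}

spurious: P0.r0=0 P1.r0=0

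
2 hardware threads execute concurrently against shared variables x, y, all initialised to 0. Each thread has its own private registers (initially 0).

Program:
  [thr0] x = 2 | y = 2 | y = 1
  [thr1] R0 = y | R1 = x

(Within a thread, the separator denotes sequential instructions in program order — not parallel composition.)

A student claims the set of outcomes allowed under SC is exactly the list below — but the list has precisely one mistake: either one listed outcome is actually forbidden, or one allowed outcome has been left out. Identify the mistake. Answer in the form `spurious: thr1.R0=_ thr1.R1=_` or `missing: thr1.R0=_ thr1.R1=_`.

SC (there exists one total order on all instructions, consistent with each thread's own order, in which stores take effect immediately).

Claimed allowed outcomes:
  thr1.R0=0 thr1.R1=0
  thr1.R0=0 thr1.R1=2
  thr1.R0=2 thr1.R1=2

missing: thr1.R0=1 thr1.R1=2

outcome vector order: (thr1.R0,thr1.R1)
under SC → (0,0), (0,2), (1,2), (2,2)
SC∖claimed = {(1,2)}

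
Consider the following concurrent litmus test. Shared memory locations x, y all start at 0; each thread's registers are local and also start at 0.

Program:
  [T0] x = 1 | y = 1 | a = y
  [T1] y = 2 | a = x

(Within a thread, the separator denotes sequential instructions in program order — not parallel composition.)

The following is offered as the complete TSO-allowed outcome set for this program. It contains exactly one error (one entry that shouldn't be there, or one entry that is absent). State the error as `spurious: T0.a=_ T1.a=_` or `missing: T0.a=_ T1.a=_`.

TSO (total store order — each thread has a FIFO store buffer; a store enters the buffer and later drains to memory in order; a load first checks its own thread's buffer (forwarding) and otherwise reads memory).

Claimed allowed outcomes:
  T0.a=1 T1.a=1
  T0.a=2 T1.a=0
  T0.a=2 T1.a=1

missing: T0.a=1 T1.a=0

outcome vector order: (T0.a,T1.a)
[TSO] allowed = {<1 0>, <1 1>, <2 0>, <2 1>}
TSO∖claimed = {<1 0>}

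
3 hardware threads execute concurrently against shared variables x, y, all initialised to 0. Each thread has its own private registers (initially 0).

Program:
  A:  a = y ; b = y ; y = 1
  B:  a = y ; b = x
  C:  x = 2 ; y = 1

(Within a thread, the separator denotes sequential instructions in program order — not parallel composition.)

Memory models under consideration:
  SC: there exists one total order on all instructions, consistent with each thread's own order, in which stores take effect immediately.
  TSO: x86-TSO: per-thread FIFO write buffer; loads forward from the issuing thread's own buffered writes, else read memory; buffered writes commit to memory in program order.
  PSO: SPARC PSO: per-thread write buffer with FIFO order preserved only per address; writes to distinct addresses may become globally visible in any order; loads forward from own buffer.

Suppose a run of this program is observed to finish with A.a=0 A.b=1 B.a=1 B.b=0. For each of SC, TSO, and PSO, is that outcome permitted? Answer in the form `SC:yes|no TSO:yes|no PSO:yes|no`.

SC:no TSO:no PSO:yes

outcome vector order: (A.a,A.b,B.a,B.b)
[SC] allowed = {<0 0 0 0> <0 0 0 2> <0 0 1 0> <0 0 1 2> <0 1 0 0> <0 1 0 2> <0 1 1 2> <1 1 0 0> <1 1 0 2> <1 1 1 2>}
[TSO] allowed = {<0 0 0 0> <0 0 0 2> <0 0 1 0> <0 0 1 2> <0 1 0 0> <0 1 0 2> <0 1 1 2> <1 1 0 0> <1 1 0 2> <1 1 1 2>}
[PSO] allowed = {<0 0 0 0> <0 0 0 2> <0 0 1 0> <0 0 1 2> <0 1 0 0> <0 1 0 2> <0 1 1 0> <0 1 1 2> <1 1 0 0> <1 1 0 2> <1 1 1 0> <1 1 1 2>}
target <0 1 1 0> ∈ {PSO}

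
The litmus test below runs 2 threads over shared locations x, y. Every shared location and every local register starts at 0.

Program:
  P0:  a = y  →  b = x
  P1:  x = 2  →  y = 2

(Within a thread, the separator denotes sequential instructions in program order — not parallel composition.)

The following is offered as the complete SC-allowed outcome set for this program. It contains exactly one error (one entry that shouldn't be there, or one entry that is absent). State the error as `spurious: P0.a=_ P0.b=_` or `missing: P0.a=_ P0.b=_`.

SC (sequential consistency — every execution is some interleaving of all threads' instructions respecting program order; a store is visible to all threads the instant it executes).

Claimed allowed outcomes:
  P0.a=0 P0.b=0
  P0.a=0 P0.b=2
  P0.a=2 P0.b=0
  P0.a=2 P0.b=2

spurious: P0.a=2 P0.b=0

outcome vector order: (P0.a,P0.b)
SC: 3 outcomes — {<0 0>, <0 2>, <2 2>}
claimed∖SC = {<2 0>}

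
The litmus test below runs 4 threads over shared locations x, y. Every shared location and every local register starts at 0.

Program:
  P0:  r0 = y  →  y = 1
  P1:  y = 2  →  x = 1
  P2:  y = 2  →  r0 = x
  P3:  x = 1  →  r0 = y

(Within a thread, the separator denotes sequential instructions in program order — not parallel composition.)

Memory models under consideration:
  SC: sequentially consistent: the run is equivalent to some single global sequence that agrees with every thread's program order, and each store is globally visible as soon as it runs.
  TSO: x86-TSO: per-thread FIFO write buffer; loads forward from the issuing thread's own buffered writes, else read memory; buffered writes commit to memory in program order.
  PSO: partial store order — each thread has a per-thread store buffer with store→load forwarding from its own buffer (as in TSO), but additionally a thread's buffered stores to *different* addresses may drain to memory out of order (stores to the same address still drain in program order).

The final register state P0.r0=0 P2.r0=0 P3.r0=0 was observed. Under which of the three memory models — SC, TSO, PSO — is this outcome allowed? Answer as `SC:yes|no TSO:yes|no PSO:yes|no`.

SC:no TSO:yes PSO:yes

outcome vector order: (P0.r0,P2.r0,P3.r0)
SC: 10 outcomes — {001, 002, 010, 011, 012, 201, 202, 210, 211, 212}
TSO: 12 outcomes — {000, 001, 002, 010, 011, 012, 200, 201, 202, 210, 211, 212}
PSO: 12 outcomes — {000, 001, 002, 010, 011, 012, 200, 201, 202, 210, 211, 212}
target 000 ∈ {TSO,PSO}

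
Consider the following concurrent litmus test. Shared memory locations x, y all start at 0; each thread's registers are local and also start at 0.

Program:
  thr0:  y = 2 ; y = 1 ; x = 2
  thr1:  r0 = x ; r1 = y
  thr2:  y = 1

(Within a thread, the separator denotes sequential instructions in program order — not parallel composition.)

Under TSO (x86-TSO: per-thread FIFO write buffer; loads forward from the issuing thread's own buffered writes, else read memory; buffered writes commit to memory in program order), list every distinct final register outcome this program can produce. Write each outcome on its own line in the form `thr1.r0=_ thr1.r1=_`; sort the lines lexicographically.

outcome vector order: (thr1.r0,thr1.r1)
|TSO outcomes| = 4

thr1.r0=0 thr1.r1=0
thr1.r0=0 thr1.r1=1
thr1.r0=0 thr1.r1=2
thr1.r0=2 thr1.r1=1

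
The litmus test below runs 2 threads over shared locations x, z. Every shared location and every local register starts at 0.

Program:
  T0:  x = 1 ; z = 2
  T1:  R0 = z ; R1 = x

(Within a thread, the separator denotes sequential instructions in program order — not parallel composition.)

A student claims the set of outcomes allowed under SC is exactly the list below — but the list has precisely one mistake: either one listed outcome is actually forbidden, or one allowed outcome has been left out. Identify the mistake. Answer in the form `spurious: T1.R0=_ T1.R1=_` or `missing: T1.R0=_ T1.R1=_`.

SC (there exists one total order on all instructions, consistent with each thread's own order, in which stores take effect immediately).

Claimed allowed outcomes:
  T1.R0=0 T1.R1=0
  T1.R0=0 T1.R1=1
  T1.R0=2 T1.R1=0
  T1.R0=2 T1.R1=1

outcome vector order: (T1.R0,T1.R1)
[SC] allowed = {00; 01; 21}
claimed∖SC = {20}

spurious: T1.R0=2 T1.R1=0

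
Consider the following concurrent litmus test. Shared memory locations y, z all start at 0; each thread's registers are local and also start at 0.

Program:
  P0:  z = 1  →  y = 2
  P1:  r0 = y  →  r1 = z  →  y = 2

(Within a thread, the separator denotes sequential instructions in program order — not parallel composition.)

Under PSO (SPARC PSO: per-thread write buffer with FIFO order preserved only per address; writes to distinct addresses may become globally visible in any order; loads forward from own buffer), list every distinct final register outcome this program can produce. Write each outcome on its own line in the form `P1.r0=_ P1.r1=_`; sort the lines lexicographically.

P1.r0=0 P1.r1=0
P1.r0=0 P1.r1=1
P1.r0=2 P1.r1=0
P1.r0=2 P1.r1=1

outcome vector order: (P1.r0,P1.r1)
|PSO outcomes| = 4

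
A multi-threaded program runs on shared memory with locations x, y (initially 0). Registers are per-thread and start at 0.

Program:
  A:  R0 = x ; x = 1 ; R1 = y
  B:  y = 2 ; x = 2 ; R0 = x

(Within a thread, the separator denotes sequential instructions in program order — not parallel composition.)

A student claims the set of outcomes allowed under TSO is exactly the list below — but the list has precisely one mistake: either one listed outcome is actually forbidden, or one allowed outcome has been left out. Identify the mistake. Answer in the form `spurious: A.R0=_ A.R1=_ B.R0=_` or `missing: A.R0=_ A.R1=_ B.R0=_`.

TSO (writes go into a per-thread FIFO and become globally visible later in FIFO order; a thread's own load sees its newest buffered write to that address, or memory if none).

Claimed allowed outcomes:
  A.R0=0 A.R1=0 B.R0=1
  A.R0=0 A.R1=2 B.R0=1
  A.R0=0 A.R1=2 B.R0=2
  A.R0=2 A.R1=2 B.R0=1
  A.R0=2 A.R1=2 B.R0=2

missing: A.R0=0 A.R1=0 B.R0=2

outcome vector order: (A.R0,A.R1,B.R0)
[TSO] allowed = {0/0/1; 0/0/2; 0/2/1; 0/2/2; 2/2/1; 2/2/2}
TSO∖claimed = {0/0/2}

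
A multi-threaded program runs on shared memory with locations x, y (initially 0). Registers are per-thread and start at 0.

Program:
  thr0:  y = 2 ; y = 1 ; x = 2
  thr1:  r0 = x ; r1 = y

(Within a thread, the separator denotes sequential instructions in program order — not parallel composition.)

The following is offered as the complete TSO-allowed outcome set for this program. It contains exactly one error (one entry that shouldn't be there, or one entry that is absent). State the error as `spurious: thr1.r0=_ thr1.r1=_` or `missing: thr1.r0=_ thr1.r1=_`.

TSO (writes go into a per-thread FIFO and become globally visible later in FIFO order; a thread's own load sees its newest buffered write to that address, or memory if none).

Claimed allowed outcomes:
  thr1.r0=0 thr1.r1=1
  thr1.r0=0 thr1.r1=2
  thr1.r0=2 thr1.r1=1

missing: thr1.r0=0 thr1.r1=0

outcome vector order: (thr1.r0,thr1.r1)
TSO: 4 outcomes — {(0,0) (0,1) (0,2) (2,1)}
TSO∖claimed = {(0,0)}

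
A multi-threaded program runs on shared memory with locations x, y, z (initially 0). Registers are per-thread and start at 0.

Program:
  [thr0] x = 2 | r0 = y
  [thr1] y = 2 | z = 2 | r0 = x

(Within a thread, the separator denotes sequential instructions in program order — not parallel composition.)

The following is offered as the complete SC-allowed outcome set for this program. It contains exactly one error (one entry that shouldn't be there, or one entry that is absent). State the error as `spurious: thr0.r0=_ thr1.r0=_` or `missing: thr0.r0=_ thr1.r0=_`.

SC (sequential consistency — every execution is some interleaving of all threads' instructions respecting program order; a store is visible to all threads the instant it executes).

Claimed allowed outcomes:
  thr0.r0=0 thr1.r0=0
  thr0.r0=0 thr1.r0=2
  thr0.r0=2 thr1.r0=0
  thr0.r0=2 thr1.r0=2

outcome vector order: (thr0.r0,thr1.r0)
SC: 3 outcomes — {02, 20, 22}
claimed∖SC = {00}

spurious: thr0.r0=0 thr1.r0=0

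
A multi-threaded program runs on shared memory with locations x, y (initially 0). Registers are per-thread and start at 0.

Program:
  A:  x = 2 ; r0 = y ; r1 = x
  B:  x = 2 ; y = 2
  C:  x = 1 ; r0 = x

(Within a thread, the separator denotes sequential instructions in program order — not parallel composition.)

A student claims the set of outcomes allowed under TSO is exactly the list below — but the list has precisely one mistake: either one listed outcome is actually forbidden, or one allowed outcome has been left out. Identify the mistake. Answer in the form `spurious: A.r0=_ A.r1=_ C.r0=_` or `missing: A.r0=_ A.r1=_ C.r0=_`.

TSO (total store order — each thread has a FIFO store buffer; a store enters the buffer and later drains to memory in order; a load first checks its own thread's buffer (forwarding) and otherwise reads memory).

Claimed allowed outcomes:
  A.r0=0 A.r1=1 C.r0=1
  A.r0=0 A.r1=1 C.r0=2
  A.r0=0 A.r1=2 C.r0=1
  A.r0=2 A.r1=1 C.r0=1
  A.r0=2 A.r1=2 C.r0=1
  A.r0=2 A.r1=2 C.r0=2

outcome vector order: (A.r0,A.r1,C.r0)
under TSO → (0,1,1) (0,1,2) (0,2,1) (0,2,2) (2,1,1) (2,2,1) (2,2,2)
TSO∖claimed = {(0,2,2)}

missing: A.r0=0 A.r1=2 C.r0=2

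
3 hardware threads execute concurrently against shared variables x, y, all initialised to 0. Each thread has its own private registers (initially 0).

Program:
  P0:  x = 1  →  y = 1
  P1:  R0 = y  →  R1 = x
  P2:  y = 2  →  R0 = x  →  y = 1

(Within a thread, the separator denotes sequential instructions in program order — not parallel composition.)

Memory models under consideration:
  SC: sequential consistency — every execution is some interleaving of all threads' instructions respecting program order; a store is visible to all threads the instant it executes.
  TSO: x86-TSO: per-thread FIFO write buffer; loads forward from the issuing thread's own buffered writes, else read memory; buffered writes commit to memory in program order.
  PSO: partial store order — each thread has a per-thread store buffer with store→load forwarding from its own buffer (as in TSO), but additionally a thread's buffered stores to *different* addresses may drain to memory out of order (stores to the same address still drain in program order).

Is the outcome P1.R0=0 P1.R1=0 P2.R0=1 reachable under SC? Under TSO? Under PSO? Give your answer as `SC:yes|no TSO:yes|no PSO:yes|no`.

SC:yes TSO:yes PSO:yes

outcome vector order: (P1.R0,P1.R1,P2.R0)
under SC → (0,0,0), (0,0,1), (0,1,0), (0,1,1), (1,0,0), (1,1,0), (1,1,1), (2,0,0), (2,0,1), (2,1,0), (2,1,1)
under TSO → (0,0,0), (0,0,1), (0,1,0), (0,1,1), (1,0,0), (1,1,0), (1,1,1), (2,0,0), (2,0,1), (2,1,0), (2,1,1)
under PSO → (0,0,0), (0,0,1), (0,1,0), (0,1,1), (1,0,0), (1,0,1), (1,1,0), (1,1,1), (2,0,0), (2,0,1), (2,1,0), (2,1,1)
target (0,0,1) ∈ {SC,TSO,PSO}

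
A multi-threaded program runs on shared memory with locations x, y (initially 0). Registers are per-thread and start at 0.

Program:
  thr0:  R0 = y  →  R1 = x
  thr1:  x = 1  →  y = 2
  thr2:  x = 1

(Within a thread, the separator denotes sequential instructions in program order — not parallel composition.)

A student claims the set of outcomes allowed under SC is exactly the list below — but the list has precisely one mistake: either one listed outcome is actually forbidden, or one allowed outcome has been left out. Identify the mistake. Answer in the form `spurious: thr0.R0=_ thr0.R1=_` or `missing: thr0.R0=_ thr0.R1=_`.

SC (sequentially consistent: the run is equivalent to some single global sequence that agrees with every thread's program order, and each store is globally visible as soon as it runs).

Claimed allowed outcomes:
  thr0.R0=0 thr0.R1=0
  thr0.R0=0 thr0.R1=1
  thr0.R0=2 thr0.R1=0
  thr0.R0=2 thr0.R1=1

outcome vector order: (thr0.R0,thr0.R1)
under SC → 00, 01, 21
claimed∖SC = {20}

spurious: thr0.R0=2 thr0.R1=0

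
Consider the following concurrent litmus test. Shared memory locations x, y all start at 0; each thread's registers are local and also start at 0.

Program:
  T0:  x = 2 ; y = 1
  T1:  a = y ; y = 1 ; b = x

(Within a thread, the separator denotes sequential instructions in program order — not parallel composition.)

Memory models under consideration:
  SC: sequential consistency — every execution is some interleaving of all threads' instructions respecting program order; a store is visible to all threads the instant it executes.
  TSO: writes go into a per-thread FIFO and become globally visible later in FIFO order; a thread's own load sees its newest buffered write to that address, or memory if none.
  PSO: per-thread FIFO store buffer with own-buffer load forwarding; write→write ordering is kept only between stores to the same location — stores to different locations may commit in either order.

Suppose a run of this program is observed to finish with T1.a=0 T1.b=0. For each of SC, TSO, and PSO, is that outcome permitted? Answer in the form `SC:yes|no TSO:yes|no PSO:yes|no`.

outcome vector order: (T1.a,T1.b)
SC (3): <0 0> <0 2> <1 2>
TSO (3): <0 0> <0 2> <1 2>
PSO (4): <0 0> <0 2> <1 0> <1 2>
target <0 0> ∈ {SC,TSO,PSO}

SC:yes TSO:yes PSO:yes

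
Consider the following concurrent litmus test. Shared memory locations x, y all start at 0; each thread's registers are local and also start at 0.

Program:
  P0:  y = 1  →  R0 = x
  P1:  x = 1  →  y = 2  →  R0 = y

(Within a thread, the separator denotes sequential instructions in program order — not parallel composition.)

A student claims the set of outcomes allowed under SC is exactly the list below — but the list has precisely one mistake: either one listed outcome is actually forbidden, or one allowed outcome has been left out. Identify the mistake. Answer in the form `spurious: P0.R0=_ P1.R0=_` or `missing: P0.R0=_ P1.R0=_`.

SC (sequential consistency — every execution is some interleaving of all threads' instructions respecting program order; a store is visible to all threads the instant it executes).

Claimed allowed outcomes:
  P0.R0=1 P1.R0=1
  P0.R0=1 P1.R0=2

missing: P0.R0=0 P1.R0=2

outcome vector order: (P0.R0,P1.R0)
SC (3): (0,2) (1,1) (1,2)
SC∖claimed = {(0,2)}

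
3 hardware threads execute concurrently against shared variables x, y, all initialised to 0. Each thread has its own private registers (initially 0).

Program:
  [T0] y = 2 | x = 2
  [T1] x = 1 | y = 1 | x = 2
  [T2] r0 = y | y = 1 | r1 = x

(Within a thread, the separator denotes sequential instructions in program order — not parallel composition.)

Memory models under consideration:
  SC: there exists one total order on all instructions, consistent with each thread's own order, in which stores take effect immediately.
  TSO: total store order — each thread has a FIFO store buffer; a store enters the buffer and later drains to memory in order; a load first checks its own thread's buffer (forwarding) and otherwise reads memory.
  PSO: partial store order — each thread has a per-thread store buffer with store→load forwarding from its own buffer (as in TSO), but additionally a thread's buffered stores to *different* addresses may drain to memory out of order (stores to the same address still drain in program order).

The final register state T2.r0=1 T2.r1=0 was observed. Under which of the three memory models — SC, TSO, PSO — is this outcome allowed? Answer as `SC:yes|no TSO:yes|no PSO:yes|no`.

outcome vector order: (T2.r0,T2.r1)
[SC] allowed = {(0,0), (0,1), (0,2), (1,1), (1,2), (2,0), (2,1), (2,2)}
[TSO] allowed = {(0,0), (0,1), (0,2), (1,1), (1,2), (2,0), (2,1), (2,2)}
[PSO] allowed = {(0,0), (0,1), (0,2), (1,0), (1,1), (1,2), (2,0), (2,1), (2,2)}
target (1,0) ∈ {PSO}

SC:no TSO:no PSO:yes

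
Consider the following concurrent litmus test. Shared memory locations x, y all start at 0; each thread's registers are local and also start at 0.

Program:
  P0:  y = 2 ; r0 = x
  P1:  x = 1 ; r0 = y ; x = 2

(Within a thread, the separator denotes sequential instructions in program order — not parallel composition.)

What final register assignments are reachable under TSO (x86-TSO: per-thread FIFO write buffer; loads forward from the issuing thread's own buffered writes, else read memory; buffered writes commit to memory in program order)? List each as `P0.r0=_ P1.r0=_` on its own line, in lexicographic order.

outcome vector order: (P0.r0,P1.r0)
|TSO outcomes| = 6

P0.r0=0 P1.r0=0
P0.r0=0 P1.r0=2
P0.r0=1 P1.r0=0
P0.r0=1 P1.r0=2
P0.r0=2 P1.r0=0
P0.r0=2 P1.r0=2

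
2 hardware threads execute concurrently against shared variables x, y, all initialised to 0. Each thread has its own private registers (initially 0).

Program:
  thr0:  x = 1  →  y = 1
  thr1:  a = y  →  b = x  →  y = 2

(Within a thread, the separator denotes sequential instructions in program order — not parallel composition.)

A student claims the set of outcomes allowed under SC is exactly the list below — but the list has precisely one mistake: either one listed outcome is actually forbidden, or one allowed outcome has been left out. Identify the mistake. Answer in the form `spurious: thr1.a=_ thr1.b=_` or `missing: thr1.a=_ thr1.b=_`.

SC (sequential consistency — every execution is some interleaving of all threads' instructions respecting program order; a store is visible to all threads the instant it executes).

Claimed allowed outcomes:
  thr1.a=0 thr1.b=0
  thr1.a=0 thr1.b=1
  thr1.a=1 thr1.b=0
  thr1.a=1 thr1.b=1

spurious: thr1.a=1 thr1.b=0

outcome vector order: (thr1.a,thr1.b)
[SC] allowed = {(0,0) (0,1) (1,1)}
claimed∖SC = {(1,0)}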